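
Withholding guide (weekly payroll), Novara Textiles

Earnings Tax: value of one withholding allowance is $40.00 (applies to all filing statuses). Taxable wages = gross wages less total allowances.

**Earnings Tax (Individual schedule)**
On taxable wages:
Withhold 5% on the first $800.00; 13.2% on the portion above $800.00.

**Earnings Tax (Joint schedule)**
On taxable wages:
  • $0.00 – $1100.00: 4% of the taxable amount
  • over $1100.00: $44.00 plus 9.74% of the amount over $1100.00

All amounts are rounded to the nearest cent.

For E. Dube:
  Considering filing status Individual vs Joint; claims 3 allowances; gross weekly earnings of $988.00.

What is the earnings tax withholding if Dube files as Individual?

Earnings Tax (Individual): taxable = $988.00 − 3×$40.00 = $868.00
  $40.00 + 13.2% × ($868.00 − $800.00) = $40.00 + 13.2% × $68.00 = $48.98

$48.98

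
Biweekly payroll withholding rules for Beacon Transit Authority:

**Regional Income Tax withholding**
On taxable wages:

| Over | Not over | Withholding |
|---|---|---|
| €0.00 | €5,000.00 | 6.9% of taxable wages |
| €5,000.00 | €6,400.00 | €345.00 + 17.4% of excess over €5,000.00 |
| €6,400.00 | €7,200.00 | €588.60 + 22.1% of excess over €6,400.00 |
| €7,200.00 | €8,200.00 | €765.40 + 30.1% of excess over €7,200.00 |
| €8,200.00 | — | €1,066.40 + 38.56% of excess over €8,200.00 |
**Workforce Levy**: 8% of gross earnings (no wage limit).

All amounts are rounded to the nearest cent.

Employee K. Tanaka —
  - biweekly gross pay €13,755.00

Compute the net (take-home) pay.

Regional Income Tax: taxable = €13,755.00
  €1,066.40 + 38.56% × (€13,755.00 − €8,200.00) = €1,066.40 + 38.56% × €5,555.00 = €3,208.41
Workforce Levy: 8% × €13,755.00 = €1,100.40
Total withheld: €3,208.41 + €1,100.40 = €4,308.81
Net pay: €13,755.00 − €4,308.81 = €9,446.19

€9,446.19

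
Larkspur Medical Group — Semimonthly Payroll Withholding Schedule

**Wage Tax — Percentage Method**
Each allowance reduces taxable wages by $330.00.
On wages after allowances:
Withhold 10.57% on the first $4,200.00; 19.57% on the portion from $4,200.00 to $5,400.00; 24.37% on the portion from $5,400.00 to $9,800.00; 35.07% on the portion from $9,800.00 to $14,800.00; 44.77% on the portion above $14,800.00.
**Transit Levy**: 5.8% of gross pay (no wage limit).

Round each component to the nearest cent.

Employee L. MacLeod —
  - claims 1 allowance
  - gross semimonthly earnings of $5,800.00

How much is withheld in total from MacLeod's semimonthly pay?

Wage Tax: taxable = $5,800.00 − 1×$330.00 = $5,470.00
  $678.78 + 24.37% × ($5,470.00 − $5,400.00) = $678.78 + 24.37% × $70.00 = $695.84
Transit Levy: 5.8% × $5,800.00 = $336.40
Total: $695.84 + $336.40 = $1,032.24

$1,032.24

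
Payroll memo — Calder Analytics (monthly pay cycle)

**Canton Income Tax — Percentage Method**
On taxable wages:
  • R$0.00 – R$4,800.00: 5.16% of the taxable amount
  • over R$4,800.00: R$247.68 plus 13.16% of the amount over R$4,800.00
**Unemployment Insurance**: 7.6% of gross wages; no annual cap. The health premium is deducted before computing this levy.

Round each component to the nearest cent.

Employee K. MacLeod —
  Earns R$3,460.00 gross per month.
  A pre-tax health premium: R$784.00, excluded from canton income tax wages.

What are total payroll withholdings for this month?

R$341.46

Canton Income Tax: taxable = R$3,460.00 − R$784.00 = R$2,676.00
  5.16% × R$2,676.00 = R$138.08
Unemployment Insurance: 7.6% × R$2,676.00 = R$203.38
Total: R$138.08 + R$203.38 = R$341.46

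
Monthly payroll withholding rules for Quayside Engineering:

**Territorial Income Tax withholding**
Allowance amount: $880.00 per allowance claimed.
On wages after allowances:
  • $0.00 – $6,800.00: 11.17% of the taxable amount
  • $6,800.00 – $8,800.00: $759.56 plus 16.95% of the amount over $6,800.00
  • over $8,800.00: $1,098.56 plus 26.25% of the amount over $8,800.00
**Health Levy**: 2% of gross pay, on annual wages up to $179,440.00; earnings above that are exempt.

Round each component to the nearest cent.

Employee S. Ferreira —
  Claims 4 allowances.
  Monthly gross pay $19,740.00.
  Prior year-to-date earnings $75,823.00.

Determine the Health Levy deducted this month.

$394.80

Health Levy: 2% × $19,740.00 = $394.80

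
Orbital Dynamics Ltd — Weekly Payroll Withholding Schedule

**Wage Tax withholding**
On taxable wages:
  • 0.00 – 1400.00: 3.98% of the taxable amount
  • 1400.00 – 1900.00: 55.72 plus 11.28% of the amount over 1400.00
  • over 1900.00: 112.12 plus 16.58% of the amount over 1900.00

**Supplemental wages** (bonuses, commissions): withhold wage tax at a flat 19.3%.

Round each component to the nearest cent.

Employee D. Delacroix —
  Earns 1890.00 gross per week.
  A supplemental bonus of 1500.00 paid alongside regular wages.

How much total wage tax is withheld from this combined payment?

400.49

Wage Tax: taxable = 1890.00
  55.72 + 11.28% × (1890.00 − 1400.00) = 55.72 + 11.28% × 490.00 = 110.99
Supplemental (19.3% flat on bonus): 19.3% × 1500.00 = 289.50
Total wage tax: 110.99 + 289.50 = 400.49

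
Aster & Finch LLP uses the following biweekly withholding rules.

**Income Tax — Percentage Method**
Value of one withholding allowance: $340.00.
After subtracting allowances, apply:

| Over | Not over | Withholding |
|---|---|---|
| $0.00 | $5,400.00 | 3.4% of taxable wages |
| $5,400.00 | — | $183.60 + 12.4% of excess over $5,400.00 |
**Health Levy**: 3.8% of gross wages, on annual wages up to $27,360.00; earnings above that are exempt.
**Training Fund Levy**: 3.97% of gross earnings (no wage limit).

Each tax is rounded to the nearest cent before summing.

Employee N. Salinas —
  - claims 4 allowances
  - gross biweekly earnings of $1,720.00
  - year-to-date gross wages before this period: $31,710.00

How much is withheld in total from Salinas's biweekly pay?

Income Tax: taxable = $1,720.00 − 4×$340.00 = $360.00
  3.4% × $360.00 = $12.24
Health Levy: YTD $31,710.00 ≥ cap $27,360.00 → $0.00
Training Fund Levy: 3.97% × $1,720.00 = $68.28
Total: $12.24 + $0.00 + $68.28 = $80.52

$80.52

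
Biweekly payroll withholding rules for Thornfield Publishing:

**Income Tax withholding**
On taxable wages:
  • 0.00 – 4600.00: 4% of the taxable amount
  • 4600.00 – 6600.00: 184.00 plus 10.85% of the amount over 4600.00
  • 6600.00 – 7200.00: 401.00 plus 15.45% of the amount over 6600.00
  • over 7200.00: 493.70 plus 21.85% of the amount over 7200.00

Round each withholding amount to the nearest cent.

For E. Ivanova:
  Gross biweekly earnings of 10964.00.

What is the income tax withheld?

Income Tax: taxable = 10964.00
  493.70 + 21.85% × (10964.00 − 7200.00) = 493.70 + 21.85% × 3764.00 = 1316.13

1316.13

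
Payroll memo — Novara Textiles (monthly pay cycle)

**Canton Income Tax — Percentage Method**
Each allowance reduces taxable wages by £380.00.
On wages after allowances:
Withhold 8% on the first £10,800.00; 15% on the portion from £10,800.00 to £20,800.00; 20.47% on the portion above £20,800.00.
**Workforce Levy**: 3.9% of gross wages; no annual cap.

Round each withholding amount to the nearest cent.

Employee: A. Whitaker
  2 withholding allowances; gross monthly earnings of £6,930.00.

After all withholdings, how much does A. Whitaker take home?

£6,166.13

Canton Income Tax: taxable = £6,930.00 − 2×£380.00 = £6,170.00
  8% × £6,170.00 = £493.60
Workforce Levy: 3.9% × £6,930.00 = £270.27
Total withheld: £493.60 + £270.27 = £763.87
Net pay: £6,930.00 − £763.87 = £6,166.13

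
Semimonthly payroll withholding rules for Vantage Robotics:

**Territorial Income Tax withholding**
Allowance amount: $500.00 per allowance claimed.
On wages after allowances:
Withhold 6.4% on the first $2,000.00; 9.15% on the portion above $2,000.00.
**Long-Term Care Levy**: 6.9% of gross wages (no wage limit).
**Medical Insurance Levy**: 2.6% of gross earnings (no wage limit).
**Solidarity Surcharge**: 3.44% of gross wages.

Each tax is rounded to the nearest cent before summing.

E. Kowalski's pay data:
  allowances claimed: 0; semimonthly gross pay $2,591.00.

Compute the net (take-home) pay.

$2,073.64

Territorial Income Tax: taxable = $2,591.00
  $128.00 + 9.15% × ($2,591.00 − $2,000.00) = $128.00 + 9.15% × $591.00 = $182.08
Long-Term Care Levy: 6.9% × $2,591.00 = $178.78
Medical Insurance Levy: 2.6% × $2,591.00 = $67.37
Solidarity Surcharge: 3.44% × $2,591.00 = $89.13
Total withheld: $182.08 + $178.78 + $67.37 + $89.13 = $517.36
Net pay: $2,591.00 − $517.36 = $2,073.64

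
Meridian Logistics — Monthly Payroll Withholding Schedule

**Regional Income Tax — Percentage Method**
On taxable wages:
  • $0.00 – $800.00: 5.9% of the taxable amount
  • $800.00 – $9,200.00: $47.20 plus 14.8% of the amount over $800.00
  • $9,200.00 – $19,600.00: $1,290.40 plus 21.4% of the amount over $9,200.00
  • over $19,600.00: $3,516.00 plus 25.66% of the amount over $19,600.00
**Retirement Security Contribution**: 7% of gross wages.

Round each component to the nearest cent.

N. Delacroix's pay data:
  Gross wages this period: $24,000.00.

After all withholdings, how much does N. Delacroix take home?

$17,674.96

Regional Income Tax: taxable = $24,000.00
  $3,516.00 + 25.66% × ($24,000.00 − $19,600.00) = $3,516.00 + 25.66% × $4,400.00 = $4,645.04
Retirement Security Contribution: 7% × $24,000.00 = $1,680.00
Total withheld: $4,645.04 + $1,680.00 = $6,325.04
Net pay: $24,000.00 − $6,325.04 = $17,674.96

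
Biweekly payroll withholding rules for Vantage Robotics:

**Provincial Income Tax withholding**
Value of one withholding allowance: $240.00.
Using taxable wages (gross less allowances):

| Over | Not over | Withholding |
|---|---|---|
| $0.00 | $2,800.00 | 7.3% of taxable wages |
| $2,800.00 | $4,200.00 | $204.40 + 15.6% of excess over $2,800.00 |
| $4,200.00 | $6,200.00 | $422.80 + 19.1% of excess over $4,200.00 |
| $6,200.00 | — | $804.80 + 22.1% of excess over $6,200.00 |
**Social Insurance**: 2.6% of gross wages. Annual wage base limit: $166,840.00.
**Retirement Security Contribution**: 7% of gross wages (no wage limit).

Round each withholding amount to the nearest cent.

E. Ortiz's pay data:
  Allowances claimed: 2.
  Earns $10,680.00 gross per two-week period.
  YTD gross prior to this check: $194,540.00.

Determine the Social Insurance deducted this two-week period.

Social Insurance: YTD $194,540.00 ≥ cap $166,840.00 → $0.00

$0.00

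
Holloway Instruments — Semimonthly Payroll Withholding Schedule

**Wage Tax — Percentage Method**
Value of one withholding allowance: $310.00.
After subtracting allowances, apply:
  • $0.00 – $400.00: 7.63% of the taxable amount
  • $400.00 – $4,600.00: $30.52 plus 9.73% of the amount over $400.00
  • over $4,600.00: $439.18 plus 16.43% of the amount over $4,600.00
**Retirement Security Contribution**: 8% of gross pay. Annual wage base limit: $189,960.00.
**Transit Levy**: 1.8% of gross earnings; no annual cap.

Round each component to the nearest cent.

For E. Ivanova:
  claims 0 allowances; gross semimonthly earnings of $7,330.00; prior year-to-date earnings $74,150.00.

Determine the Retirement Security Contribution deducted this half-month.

Retirement Security Contribution: 8% × $7,330.00 = $586.40

$586.40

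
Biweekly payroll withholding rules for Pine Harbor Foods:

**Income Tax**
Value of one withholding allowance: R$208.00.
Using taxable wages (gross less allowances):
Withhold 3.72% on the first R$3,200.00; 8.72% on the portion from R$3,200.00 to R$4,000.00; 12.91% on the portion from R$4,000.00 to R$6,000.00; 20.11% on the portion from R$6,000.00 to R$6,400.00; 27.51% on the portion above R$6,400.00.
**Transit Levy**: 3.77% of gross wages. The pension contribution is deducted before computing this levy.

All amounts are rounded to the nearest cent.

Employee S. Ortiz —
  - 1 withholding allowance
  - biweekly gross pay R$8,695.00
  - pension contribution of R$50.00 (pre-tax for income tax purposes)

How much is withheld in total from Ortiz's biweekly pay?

Income Tax: taxable = R$8,695.00 − R$50.00 − 1×R$208.00 = R$8,437.00
  R$527.44 + 27.51% × (R$8,437.00 − R$6,400.00) = R$527.44 + 27.51% × R$2,037.00 = R$1,087.82
Transit Levy: 3.77% × R$8,645.00 = R$325.92
Total: R$1,087.82 + R$325.92 = R$1,413.74

R$1,413.74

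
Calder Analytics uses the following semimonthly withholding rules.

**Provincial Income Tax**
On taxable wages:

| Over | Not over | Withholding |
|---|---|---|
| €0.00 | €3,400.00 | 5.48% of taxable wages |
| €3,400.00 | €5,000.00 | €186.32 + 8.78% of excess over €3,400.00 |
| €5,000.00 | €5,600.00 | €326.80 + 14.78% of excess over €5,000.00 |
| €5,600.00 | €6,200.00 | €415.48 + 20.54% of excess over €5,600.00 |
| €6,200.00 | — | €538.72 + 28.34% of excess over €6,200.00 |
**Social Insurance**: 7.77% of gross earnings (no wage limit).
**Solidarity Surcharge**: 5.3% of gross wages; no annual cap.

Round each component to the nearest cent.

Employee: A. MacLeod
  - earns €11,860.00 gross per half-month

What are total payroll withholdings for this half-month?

€3,692.86

Provincial Income Tax: taxable = €11,860.00
  €538.72 + 28.34% × (€11,860.00 − €6,200.00) = €538.72 + 28.34% × €5,660.00 = €2,142.76
Social Insurance: 7.77% × €11,860.00 = €921.52
Solidarity Surcharge: 5.3% × €11,860.00 = €628.58
Total: €2,142.76 + €921.52 + €628.58 = €3,692.86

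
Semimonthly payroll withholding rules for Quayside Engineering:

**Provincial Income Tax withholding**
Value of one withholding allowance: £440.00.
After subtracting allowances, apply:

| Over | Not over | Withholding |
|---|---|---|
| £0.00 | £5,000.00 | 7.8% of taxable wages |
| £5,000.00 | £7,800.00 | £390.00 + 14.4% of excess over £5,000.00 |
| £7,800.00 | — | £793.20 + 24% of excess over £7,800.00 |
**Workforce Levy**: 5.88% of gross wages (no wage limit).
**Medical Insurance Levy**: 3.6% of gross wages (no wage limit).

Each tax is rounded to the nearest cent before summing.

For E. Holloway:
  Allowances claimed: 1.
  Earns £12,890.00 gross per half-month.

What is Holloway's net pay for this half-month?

£9,758.83

Provincial Income Tax: taxable = £12,890.00 − 1×£440.00 = £12,450.00
  £793.20 + 24% × (£12,450.00 − £7,800.00) = £793.20 + 24% × £4,650.00 = £1,909.20
Workforce Levy: 5.88% × £12,890.00 = £757.93
Medical Insurance Levy: 3.6% × £12,890.00 = £464.04
Total withheld: £1,909.20 + £757.93 + £464.04 = £3,131.17
Net pay: £12,890.00 − £3,131.17 = £9,758.83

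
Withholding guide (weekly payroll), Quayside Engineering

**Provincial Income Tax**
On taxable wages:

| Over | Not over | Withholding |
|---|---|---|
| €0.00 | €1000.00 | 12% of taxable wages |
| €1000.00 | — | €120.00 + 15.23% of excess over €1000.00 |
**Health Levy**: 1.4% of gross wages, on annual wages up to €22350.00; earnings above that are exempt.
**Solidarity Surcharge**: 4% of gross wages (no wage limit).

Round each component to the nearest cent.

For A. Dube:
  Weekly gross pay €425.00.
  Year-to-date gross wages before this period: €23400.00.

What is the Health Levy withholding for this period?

Health Levy: YTD €23400.00 ≥ cap €22350.00 → €0.00

€0.00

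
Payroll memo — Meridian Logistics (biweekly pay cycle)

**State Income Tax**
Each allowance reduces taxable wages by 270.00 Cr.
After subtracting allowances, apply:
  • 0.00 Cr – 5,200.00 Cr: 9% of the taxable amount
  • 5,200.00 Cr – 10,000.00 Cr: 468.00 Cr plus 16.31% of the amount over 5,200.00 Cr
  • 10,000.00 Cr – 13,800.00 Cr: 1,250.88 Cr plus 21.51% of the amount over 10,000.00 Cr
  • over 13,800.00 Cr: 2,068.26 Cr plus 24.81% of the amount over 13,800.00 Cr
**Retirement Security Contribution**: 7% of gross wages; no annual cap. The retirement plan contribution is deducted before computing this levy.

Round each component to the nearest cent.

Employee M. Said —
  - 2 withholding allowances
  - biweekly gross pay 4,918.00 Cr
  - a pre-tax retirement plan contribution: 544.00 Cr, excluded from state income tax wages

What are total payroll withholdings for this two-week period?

651.24 Cr

State Income Tax: taxable = 4,918.00 Cr − 544.00 Cr − 2×270.00 Cr = 3,834.00 Cr
  9% × 3,834.00 Cr = 345.06 Cr
Retirement Security Contribution: 7% × 4,374.00 Cr = 306.18 Cr
Total: 345.06 Cr + 306.18 Cr = 651.24 Cr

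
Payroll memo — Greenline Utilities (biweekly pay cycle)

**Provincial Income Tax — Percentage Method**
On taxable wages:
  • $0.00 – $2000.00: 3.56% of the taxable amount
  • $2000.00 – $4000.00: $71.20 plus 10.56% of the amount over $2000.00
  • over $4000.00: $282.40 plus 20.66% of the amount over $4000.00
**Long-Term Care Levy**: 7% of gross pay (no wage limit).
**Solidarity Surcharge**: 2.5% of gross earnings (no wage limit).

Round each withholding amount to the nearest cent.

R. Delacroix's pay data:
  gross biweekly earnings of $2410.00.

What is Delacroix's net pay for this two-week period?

Provincial Income Tax: taxable = $2410.00
  $71.20 + 10.56% × ($2410.00 − $2000.00) = $71.20 + 10.56% × $410.00 = $114.50
Long-Term Care Levy: 7% × $2410.00 = $168.70
Solidarity Surcharge: 2.5% × $2410.00 = $60.25
Total withheld: $114.50 + $168.70 + $60.25 = $343.45
Net pay: $2410.00 − $343.45 = $2066.55

$2066.55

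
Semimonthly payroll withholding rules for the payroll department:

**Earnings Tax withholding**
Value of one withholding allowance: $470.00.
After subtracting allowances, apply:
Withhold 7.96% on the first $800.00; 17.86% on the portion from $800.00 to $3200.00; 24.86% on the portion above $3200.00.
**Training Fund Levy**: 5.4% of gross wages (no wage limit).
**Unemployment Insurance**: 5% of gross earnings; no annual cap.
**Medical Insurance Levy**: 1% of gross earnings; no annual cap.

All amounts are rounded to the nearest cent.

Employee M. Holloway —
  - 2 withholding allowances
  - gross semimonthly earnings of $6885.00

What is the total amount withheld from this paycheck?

Earnings Tax: taxable = $6885.00 − 2×$470.00 = $5945.00
  $492.32 + 24.86% × ($5945.00 − $3200.00) = $492.32 + 24.86% × $2745.00 = $1174.73
Training Fund Levy: 5.4% × $6885.00 = $371.79
Unemployment Insurance: 5% × $6885.00 = $344.25
Medical Insurance Levy: 1% × $6885.00 = $68.85
Total: $1174.73 + $371.79 + $344.25 + $68.85 = $1959.62

$1959.62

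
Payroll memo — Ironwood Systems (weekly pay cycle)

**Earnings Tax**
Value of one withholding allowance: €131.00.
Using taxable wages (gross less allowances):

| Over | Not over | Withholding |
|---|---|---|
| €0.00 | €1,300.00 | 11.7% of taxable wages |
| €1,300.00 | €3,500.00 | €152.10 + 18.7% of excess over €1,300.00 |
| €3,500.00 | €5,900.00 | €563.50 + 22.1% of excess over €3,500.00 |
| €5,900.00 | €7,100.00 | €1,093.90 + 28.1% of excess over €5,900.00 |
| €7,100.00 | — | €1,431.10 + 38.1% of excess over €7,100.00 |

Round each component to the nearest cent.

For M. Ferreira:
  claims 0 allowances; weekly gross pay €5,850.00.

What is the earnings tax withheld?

€1,082.85

Earnings Tax: taxable = €5,850.00
  €563.50 + 22.1% × (€5,850.00 − €3,500.00) = €563.50 + 22.1% × €2,350.00 = €1,082.85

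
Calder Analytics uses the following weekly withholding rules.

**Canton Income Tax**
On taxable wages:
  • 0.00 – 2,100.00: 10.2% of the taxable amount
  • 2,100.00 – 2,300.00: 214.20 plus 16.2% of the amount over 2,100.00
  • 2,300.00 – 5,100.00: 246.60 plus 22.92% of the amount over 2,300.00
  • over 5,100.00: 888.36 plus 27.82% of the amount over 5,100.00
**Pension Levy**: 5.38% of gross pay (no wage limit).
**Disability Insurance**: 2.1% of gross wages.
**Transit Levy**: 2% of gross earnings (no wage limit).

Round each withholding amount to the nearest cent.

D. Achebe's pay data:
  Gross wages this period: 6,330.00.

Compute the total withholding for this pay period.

Canton Income Tax: taxable = 6,330.00
  888.36 + 27.82% × (6,330.00 − 5,100.00) = 888.36 + 27.82% × 1,230.00 = 1,230.55
Pension Levy: 5.38% × 6,330.00 = 340.55
Disability Insurance: 2.1% × 6,330.00 = 132.93
Transit Levy: 2% × 6,330.00 = 126.60
Total: 1,230.55 + 340.55 + 132.93 + 126.60 = 1,830.63

1,830.63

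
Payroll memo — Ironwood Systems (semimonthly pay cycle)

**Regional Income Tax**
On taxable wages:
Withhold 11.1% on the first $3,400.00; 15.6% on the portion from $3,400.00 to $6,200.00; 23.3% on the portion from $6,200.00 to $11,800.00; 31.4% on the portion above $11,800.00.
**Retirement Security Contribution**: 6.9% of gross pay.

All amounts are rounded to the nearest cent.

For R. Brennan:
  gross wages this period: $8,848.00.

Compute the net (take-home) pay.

$6,806.31

Regional Income Tax: taxable = $8,848.00
  $814.20 + 23.3% × ($8,848.00 − $6,200.00) = $814.20 + 23.3% × $2,648.00 = $1,431.18
Retirement Security Contribution: 6.9% × $8,848.00 = $610.51
Total withheld: $1,431.18 + $610.51 = $2,041.69
Net pay: $8,848.00 − $2,041.69 = $6,806.31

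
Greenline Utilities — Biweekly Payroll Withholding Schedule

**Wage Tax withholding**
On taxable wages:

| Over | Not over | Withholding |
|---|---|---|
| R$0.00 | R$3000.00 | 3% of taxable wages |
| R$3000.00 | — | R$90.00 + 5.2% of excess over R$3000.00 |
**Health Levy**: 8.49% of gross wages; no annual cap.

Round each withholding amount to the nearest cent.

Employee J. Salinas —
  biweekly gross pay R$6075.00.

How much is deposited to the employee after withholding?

Wage Tax: taxable = R$6075.00
  R$90.00 + 5.2% × (R$6075.00 − R$3000.00) = R$90.00 + 5.2% × R$3075.00 = R$249.90
Health Levy: 8.49% × R$6075.00 = R$515.77
Total withheld: R$249.90 + R$515.77 = R$765.67
Net pay: R$6075.00 − R$765.67 = R$5309.33

R$5309.33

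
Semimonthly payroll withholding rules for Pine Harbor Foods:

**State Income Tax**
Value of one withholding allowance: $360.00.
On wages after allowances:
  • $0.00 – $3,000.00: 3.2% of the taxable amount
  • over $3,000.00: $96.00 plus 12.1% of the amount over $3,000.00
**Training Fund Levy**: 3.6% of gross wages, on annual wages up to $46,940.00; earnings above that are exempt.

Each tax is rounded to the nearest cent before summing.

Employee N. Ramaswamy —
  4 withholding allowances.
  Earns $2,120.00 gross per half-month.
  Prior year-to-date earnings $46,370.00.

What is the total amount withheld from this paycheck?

State Income Tax: taxable = $2,120.00 − 4×$360.00 = $680.00
  3.2% × $680.00 = $21.76
Training Fund Levy: cap $46,940.00 − YTD $46,370.00 = $570.00 subject; 3.6% × $570.00 = $20.52
Total: $21.76 + $20.52 = $42.28

$42.28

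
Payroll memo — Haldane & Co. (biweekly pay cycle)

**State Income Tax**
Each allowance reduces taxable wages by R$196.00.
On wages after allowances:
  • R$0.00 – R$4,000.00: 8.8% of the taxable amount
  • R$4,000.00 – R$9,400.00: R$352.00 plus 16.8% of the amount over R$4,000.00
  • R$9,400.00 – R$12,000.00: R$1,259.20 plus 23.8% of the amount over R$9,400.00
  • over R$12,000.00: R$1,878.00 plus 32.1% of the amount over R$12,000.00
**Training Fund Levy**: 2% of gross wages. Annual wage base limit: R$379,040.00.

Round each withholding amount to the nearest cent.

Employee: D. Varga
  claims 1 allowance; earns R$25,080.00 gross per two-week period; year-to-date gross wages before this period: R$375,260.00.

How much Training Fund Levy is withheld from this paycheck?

R$75.60

Training Fund Levy: cap R$379,040.00 − YTD R$375,260.00 = R$3,780.00 subject; 2% × R$3,780.00 = R$75.60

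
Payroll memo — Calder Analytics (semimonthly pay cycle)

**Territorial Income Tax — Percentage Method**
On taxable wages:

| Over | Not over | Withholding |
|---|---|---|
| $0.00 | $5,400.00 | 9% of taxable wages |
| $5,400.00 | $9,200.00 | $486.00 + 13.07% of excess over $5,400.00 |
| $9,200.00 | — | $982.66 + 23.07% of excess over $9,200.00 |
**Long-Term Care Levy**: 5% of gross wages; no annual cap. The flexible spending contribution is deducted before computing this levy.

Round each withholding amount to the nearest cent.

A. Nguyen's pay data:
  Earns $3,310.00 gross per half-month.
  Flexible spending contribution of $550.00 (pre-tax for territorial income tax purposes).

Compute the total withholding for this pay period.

$386.40

Territorial Income Tax: taxable = $3,310.00 − $550.00 = $2,760.00
  9% × $2,760.00 = $248.40
Long-Term Care Levy: 5% × $2,760.00 = $138.00
Total: $248.40 + $138.00 = $386.40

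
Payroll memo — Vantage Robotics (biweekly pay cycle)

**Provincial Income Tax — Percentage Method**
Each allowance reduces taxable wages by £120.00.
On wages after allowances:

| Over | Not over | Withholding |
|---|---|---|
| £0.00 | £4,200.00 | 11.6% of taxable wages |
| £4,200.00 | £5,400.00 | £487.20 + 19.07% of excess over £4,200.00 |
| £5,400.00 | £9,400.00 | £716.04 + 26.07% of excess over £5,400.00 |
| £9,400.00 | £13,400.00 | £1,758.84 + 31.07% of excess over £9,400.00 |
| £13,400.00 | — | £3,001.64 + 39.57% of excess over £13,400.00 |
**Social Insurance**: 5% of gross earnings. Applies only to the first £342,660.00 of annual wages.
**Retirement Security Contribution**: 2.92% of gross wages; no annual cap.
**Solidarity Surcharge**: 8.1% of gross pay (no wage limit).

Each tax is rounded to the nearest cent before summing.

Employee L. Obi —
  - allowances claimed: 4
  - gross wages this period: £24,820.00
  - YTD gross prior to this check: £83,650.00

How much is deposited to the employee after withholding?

£13,513.24

Provincial Income Tax: taxable = £24,820.00 − 4×£120.00 = £24,340.00
  £3,001.64 + 39.57% × (£24,340.00 − £13,400.00) = £3,001.64 + 39.57% × £10,940.00 = £7,330.60
Social Insurance: 5% × £24,820.00 = £1,241.00
Retirement Security Contribution: 2.92% × £24,820.00 = £724.74
Solidarity Surcharge: 8.1% × £24,820.00 = £2,010.42
Total withheld: £7,330.60 + £1,241.00 + £724.74 + £2,010.42 = £11,306.76
Net pay: £24,820.00 − £11,306.76 = £13,513.24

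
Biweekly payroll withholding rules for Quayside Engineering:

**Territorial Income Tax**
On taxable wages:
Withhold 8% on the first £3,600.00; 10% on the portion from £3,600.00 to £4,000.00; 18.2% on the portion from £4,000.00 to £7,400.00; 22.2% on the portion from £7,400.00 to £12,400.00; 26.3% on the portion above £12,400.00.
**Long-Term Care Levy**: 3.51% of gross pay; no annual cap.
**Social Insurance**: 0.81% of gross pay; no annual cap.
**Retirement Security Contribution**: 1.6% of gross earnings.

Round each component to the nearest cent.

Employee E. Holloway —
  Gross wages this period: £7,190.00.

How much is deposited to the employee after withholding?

Territorial Income Tax: taxable = £7,190.00
  £328.00 + 18.2% × (£7,190.00 − £4,000.00) = £328.00 + 18.2% × £3,190.00 = £908.58
Long-Term Care Levy: 3.51% × £7,190.00 = £252.37
Social Insurance: 0.81% × £7,190.00 = £58.24
Retirement Security Contribution: 1.6% × £7,190.00 = £115.04
Total withheld: £908.58 + £252.37 + £58.24 + £115.04 = £1,334.23
Net pay: £7,190.00 − £1,334.23 = £5,855.77

£5,855.77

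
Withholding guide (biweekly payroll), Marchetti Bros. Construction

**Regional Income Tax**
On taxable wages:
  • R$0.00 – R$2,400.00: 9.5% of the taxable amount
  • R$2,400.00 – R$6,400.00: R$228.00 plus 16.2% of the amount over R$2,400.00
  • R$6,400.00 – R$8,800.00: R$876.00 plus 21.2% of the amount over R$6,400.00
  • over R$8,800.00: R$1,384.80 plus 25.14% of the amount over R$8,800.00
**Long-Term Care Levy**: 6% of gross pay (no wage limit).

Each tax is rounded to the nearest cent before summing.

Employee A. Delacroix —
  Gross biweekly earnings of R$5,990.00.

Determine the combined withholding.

R$1,168.98

Regional Income Tax: taxable = R$5,990.00
  R$228.00 + 16.2% × (R$5,990.00 − R$2,400.00) = R$228.00 + 16.2% × R$3,590.00 = R$809.58
Long-Term Care Levy: 6% × R$5,990.00 = R$359.40
Total: R$809.58 + R$359.40 = R$1,168.98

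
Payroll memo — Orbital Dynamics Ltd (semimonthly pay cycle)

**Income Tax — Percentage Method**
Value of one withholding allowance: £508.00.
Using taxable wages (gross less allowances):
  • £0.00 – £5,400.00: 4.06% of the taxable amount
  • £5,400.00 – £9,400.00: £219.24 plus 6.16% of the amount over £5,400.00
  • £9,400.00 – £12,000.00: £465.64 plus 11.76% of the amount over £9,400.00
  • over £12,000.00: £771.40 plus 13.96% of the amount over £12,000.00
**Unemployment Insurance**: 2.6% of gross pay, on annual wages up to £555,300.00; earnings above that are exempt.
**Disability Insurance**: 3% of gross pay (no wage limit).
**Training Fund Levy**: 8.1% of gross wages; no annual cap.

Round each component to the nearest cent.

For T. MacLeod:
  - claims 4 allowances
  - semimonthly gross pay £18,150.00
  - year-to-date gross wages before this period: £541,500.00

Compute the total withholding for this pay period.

Income Tax: taxable = £18,150.00 − 4×£508.00 = £16,118.00
  £771.40 + 13.96% × (£16,118.00 − £12,000.00) = £771.40 + 13.96% × £4,118.00 = £1,346.27
Unemployment Insurance: cap £555,300.00 − YTD £541,500.00 = £13,800.00 subject; 2.6% × £13,800.00 = £358.80
Disability Insurance: 3% × £18,150.00 = £544.50
Training Fund Levy: 8.1% × £18,150.00 = £1,470.15
Total: £1,346.27 + £358.80 + £544.50 + £1,470.15 = £3,719.72

£3,719.72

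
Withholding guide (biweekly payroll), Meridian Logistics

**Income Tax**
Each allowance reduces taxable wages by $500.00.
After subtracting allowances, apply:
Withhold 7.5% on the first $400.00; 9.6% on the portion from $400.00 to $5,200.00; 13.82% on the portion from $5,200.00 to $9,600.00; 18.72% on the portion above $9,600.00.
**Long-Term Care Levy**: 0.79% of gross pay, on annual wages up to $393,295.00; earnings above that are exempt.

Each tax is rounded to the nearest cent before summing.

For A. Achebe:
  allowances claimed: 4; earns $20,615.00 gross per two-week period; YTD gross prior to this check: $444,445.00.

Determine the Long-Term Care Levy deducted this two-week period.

$0.00

Long-Term Care Levy: YTD $444,445.00 ≥ cap $393,295.00 → $0.00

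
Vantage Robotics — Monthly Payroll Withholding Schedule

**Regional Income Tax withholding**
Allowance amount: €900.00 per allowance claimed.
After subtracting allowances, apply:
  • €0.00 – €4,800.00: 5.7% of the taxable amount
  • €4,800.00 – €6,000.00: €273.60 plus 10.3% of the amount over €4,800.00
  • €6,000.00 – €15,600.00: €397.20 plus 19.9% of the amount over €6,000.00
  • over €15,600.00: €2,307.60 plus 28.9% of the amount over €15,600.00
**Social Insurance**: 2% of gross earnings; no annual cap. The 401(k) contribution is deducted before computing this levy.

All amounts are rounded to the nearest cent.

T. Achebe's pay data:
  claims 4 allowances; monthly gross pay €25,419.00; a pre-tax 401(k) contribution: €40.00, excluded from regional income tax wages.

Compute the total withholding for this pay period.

€4,600.91

Regional Income Tax: taxable = €25,419.00 − €40.00 − 4×€900.00 = €21,779.00
  €2,307.60 + 28.9% × (€21,779.00 − €15,600.00) = €2,307.60 + 28.9% × €6,179.00 = €4,093.33
Social Insurance: 2% × €25,379.00 = €507.58
Total: €4,093.33 + €507.58 = €4,600.91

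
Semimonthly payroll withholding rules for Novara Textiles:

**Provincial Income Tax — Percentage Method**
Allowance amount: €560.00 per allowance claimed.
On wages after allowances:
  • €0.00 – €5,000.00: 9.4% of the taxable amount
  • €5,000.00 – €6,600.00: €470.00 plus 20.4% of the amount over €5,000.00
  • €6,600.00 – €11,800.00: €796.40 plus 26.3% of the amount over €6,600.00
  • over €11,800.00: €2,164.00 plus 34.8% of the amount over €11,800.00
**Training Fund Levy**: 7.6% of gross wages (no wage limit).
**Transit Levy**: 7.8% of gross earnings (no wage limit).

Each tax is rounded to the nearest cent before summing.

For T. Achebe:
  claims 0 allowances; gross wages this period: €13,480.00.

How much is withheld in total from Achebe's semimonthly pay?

Provincial Income Tax: taxable = €13,480.00
  €2,164.00 + 34.8% × (€13,480.00 − €11,800.00) = €2,164.00 + 34.8% × €1,680.00 = €2,748.64
Training Fund Levy: 7.6% × €13,480.00 = €1,024.48
Transit Levy: 7.8% × €13,480.00 = €1,051.44
Total: €2,748.64 + €1,024.48 + €1,051.44 = €4,824.56

€4,824.56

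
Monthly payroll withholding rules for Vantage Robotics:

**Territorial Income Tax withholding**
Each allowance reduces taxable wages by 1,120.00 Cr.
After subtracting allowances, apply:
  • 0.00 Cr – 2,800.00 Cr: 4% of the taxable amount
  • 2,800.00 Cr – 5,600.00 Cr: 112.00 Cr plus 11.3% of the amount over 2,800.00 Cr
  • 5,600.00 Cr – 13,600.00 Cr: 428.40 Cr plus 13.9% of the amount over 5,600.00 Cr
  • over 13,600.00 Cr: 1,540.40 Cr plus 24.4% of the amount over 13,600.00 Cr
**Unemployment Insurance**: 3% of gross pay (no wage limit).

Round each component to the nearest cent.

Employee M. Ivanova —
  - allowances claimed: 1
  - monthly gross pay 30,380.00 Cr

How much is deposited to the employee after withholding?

24,107.16 Cr

Territorial Income Tax: taxable = 30,380.00 Cr − 1×1,120.00 Cr = 29,260.00 Cr
  1,540.40 Cr + 24.4% × (29,260.00 Cr − 13,600.00 Cr) = 1,540.40 Cr + 24.4% × 15,660.00 Cr = 5,361.44 Cr
Unemployment Insurance: 3% × 30,380.00 Cr = 911.40 Cr
Total withheld: 5,361.44 Cr + 911.40 Cr = 6,272.84 Cr
Net pay: 30,380.00 Cr − 6,272.84 Cr = 24,107.16 Cr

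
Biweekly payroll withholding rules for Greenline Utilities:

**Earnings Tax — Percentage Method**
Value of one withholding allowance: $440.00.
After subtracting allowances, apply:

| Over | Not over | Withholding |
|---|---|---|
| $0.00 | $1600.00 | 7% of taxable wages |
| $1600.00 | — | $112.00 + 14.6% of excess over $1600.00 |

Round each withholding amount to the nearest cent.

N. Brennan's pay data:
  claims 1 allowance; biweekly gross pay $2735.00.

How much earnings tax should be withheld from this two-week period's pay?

Earnings Tax: taxable = $2735.00 − 1×$440.00 = $2295.00
  $112.00 + 14.6% × ($2295.00 − $1600.00) = $112.00 + 14.6% × $695.00 = $213.47

$213.47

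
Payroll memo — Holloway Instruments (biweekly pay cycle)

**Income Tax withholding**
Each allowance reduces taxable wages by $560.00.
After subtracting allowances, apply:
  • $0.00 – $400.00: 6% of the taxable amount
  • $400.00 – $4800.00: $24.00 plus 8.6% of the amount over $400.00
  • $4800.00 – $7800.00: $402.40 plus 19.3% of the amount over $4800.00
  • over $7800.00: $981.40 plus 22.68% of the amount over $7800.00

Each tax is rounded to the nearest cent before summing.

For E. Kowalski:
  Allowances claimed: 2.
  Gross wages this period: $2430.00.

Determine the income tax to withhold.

Income Tax: taxable = $2430.00 − 2×$560.00 = $1310.00
  $24.00 + 8.6% × ($1310.00 − $400.00) = $24.00 + 8.6% × $910.00 = $102.26

$102.26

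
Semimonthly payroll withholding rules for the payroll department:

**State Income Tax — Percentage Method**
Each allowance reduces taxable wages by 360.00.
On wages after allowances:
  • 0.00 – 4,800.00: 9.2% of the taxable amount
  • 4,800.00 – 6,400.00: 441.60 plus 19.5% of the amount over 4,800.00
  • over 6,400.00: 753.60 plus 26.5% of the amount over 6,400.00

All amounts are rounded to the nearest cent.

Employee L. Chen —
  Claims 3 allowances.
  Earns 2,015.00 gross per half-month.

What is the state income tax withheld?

State Income Tax: taxable = 2,015.00 − 3×360.00 = 935.00
  9.2% × 935.00 = 86.02

86.02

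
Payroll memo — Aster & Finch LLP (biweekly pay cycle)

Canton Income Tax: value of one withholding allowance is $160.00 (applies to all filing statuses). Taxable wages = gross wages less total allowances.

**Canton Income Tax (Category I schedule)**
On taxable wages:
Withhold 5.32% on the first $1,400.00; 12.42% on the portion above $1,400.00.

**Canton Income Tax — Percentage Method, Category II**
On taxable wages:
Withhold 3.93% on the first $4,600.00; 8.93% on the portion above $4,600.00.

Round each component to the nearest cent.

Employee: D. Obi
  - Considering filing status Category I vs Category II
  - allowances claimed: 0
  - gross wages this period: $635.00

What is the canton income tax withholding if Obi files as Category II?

$24.96

Canton Income Tax (Category II): taxable = $635.00
  3.93% × $635.00 = $24.96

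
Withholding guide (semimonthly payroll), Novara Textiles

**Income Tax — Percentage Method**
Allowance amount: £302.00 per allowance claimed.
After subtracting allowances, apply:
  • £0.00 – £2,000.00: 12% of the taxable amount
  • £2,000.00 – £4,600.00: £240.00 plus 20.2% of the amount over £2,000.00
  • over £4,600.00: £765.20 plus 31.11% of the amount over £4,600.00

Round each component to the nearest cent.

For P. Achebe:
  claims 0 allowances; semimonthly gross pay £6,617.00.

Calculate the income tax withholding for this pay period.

£1,392.69

Income Tax: taxable = £6,617.00
  £765.20 + 31.11% × (£6,617.00 − £4,600.00) = £765.20 + 31.11% × £2,017.00 = £1,392.69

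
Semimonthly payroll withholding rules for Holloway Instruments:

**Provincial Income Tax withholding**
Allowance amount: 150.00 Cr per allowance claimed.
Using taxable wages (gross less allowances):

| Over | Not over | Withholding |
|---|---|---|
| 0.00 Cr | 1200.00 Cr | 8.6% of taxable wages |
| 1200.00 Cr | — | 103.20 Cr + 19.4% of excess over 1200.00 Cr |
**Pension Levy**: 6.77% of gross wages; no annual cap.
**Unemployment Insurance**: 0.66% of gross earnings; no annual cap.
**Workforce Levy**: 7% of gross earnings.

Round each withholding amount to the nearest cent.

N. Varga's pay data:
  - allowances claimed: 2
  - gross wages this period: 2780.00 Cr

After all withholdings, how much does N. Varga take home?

Provincial Income Tax: taxable = 2780.00 Cr − 2×150.00 Cr = 2480.00 Cr
  103.20 Cr + 19.4% × (2480.00 Cr − 1200.00 Cr) = 103.20 Cr + 19.4% × 1280.00 Cr = 351.52 Cr
Pension Levy: 6.77% × 2780.00 Cr = 188.21 Cr
Unemployment Insurance: 0.66% × 2780.00 Cr = 18.35 Cr
Workforce Levy: 7% × 2780.00 Cr = 194.60 Cr
Total withheld: 351.52 Cr + 188.21 Cr + 18.35 Cr + 194.60 Cr = 752.68 Cr
Net pay: 2780.00 Cr − 752.68 Cr = 2027.32 Cr

2027.32 Cr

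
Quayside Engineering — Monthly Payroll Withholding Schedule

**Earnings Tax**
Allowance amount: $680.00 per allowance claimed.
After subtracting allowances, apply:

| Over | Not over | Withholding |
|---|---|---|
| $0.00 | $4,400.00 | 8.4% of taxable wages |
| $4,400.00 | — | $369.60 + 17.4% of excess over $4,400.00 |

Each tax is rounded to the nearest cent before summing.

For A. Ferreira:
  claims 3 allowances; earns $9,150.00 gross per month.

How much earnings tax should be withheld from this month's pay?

$841.14

Earnings Tax: taxable = $9,150.00 − 3×$680.00 = $7,110.00
  $369.60 + 17.4% × ($7,110.00 − $4,400.00) = $369.60 + 17.4% × $2,710.00 = $841.14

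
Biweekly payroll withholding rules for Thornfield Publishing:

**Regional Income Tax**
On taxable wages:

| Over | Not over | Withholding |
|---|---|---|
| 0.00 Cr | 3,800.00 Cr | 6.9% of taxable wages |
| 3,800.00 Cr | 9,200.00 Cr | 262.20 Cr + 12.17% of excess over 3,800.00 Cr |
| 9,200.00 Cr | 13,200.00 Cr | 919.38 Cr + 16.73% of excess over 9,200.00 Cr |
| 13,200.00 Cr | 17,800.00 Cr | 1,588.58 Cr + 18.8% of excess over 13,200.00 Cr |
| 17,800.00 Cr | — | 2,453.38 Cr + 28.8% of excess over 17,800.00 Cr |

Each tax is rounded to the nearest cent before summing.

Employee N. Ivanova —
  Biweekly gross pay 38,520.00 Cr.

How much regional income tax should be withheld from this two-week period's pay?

8,420.74 Cr

Regional Income Tax: taxable = 38,520.00 Cr
  2,453.38 Cr + 28.8% × (38,520.00 Cr − 17,800.00 Cr) = 2,453.38 Cr + 28.8% × 20,720.00 Cr = 8,420.74 Cr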